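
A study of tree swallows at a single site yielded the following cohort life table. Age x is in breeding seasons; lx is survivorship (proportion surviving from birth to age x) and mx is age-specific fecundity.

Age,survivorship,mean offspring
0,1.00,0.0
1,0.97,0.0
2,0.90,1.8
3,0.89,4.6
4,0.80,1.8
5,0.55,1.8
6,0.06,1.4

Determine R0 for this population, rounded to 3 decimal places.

lx·mx by age: 0, 0, 1.62, 4.094, 1.44, 0.99, 0.084
R0 = Σ lx·mx = 8.228 → 8.228

8.228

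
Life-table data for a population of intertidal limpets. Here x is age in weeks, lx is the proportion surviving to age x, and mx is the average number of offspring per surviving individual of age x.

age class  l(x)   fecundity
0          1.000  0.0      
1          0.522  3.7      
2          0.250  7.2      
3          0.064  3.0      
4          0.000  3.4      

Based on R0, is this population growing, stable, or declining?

growing

R0 = Σ lx·mx = 0 + 1.9314 + 1.8 + 0.192 + 0 = 3.9234
R0 > 1, so the population is growing.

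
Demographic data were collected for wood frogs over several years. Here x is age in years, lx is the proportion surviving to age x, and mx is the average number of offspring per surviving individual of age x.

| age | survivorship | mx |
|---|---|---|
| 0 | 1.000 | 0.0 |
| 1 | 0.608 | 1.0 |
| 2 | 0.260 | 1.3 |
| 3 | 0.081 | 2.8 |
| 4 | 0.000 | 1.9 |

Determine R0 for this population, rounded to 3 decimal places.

lx·mx by age: 0, 0.608, 0.338, 0.2268, 0
R0 = Σ lx·mx = 1.1728 → 1.173

1.173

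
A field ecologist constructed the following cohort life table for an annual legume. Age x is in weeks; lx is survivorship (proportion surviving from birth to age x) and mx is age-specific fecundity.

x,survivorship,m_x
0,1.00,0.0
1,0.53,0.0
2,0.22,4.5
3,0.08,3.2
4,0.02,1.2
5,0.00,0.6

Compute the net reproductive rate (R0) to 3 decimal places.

1.270

lx·mx by age: 0, 0, 0.99, 0.256, 0.024, 0
R0 = Σ lx·mx = 1.27 → 1.270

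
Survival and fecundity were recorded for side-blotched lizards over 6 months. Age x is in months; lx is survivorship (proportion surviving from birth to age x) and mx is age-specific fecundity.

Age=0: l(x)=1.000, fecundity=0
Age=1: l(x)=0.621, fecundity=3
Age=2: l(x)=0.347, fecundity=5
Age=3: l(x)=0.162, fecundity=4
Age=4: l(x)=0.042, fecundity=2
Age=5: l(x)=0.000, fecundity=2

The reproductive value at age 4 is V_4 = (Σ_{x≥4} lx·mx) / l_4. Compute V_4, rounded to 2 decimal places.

2.00

lx·mx for x ≥ 4: 0.084, 0 → sum = 0.084
V_4 = 0.084 / l_4 = 0.084 / 0.042 = 2 → 2.00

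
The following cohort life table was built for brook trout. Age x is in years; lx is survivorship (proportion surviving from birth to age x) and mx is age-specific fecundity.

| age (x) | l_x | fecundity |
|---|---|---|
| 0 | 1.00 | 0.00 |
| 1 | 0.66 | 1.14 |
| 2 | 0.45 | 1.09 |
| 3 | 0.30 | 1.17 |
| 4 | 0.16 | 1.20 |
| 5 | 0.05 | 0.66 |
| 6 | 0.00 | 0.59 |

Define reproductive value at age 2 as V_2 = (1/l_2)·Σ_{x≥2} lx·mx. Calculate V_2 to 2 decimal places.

lx·mx for x ≥ 2: 0.4905, 0.351, 0.192, 0.033, 0 → sum = 1.0665
V_2 = 1.0665 / l_2 = 1.0665 / 0.45 = 2.37 → 2.37

2.37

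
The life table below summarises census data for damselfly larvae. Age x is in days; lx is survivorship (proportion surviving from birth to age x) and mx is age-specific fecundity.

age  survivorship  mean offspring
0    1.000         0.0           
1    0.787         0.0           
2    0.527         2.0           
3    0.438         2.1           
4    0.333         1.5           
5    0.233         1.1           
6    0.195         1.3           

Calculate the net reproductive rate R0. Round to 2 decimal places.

lx·mx by age: 0, 0, 1.054, 0.9198, 0.4995, 0.2563, 0.2535
R0 = Σ lx·mx = 2.9831 → 2.98

2.98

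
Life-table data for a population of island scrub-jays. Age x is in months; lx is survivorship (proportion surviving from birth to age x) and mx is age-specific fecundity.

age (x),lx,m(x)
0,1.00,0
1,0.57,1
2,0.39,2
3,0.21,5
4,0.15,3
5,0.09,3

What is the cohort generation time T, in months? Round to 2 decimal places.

lx·mx: 0, 0.57, 0.78, 1.05, 0.45, 0.27 → R0 = 3.12
x·lx·mx: 0, 0.57, 1.56, 3.15, 1.8, 1.35 → Σ = 8.43
T = 8.43 / 3.12 = 2.701923… → 2.70

2.70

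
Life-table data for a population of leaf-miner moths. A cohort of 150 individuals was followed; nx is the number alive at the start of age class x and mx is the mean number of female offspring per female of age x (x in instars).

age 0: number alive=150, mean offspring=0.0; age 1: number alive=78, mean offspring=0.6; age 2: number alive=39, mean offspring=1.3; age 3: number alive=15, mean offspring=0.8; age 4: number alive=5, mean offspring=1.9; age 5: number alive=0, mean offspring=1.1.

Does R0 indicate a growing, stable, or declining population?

declining

lx = nx/n0 = nx/150: 1, 0.52, 0.26, 0.1, 0.03333…, 0
R0 = Σ lx·mx = 0 + 0.312 + 0.338 + 0.08 + 0.063333… + 0 = 0.793333…
R0 < 1, so the population is declining.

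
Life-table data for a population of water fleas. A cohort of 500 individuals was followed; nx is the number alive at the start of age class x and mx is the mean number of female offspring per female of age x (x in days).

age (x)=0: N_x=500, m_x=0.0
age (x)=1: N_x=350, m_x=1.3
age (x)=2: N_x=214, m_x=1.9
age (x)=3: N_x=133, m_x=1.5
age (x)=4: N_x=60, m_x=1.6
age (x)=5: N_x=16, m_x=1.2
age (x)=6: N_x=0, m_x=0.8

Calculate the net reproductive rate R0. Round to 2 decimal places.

lx = nx/n0 = nx/500: 1, 0.7, 0.428, 0.266, 0.12, 0.032, 0
lx·mx by age: 0, 0.91, 0.8132, 0.399, 0.192, 0.0384, 0
R0 = Σ lx·mx = 2.3526 → 2.35

2.35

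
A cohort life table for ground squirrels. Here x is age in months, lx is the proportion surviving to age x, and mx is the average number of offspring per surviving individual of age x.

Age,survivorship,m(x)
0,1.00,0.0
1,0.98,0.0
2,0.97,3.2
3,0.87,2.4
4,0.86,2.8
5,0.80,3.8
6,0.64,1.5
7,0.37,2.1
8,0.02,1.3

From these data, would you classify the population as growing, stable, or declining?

growing

R0 = Σ lx·mx = 0 + 0 + 3.104 + 2.088 + 2.408 + 3.04 + 0.96 + 0.777 + 0.026 = 12.403
R0 > 1, so the population is growing.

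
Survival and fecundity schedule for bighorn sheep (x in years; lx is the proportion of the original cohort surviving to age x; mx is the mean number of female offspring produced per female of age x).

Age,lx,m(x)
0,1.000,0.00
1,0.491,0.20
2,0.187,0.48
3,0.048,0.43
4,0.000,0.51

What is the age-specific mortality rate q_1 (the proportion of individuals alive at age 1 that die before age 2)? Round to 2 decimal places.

0.62

q_1 = (l_1 − l_2) / l_1 = (0.491 − 0.187) / 0.491
     = 0.304 / 0.491 = 0.619145… → 0.62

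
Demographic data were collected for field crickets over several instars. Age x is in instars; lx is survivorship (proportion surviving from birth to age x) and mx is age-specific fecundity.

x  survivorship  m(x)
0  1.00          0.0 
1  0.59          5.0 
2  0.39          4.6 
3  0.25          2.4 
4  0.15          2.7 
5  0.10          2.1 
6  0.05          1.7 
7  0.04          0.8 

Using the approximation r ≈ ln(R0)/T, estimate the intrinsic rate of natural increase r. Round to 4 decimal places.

0.9337

R0 = Σ lx·mx = 0 + 2.95 + 1.794 + 0.6 + 0.405 + 0.21 + 0.085 + 0.032 = 6.076
Σ x·lx·mx = 11.742; T = 11.742/6.076 = 1.93252…
r ≈ ln(R0)/T = ln(6.076)/1.93252… = 0.933675… → 0.9337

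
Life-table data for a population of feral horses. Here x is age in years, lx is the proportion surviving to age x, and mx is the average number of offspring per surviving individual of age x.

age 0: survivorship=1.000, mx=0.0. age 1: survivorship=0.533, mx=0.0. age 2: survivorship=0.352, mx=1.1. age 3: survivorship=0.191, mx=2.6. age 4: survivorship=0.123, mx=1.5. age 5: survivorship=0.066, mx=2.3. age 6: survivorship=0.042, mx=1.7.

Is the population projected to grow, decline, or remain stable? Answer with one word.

R0 = Σ lx·mx = 0 + 0 + 0.3872 + 0.4966 + 0.1845 + 0.1518 + 0.0714 = 1.2915
R0 > 1, so the population is growing.

growing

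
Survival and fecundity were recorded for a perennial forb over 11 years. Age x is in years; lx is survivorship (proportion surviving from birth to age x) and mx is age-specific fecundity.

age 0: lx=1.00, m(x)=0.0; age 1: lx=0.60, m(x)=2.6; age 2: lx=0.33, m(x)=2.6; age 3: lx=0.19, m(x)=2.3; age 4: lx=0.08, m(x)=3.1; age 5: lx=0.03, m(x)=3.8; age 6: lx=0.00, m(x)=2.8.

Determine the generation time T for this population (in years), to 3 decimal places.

lx·mx: 0, 1.56, 0.858, 0.437, 0.248, 0.114, 0 → R0 = 3.217
x·lx·mx: 0, 1.56, 1.716, 1.311, 0.992, 0.57, 0 → Σ = 6.149
T = 6.149 / 3.217 = 1.911408… → 1.911

1.911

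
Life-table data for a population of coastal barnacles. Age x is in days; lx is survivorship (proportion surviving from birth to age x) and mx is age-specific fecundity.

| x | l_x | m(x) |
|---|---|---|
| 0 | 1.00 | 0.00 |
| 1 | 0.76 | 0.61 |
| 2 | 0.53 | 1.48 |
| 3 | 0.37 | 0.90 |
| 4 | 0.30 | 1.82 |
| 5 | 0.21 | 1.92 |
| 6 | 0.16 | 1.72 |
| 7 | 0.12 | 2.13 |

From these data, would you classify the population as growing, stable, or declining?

R0 = Σ lx·mx = 0 + 0.4636 + 0.7844 + 0.333 + 0.546 + 0.4032 + 0.2752 + 0.2556 = 3.061
R0 > 1, so the population is growing.

growing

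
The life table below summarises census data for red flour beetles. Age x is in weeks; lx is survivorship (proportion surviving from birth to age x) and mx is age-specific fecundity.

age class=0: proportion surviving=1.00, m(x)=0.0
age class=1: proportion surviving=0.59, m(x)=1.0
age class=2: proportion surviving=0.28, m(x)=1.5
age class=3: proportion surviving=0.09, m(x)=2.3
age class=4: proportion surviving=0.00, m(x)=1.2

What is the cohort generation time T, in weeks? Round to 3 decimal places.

lx·mx: 0, 0.59, 0.42, 0.207, 0 → R0 = 1.217
x·lx·mx: 0, 0.59, 0.84, 0.621, 0 → Σ = 2.051
T = 2.051 / 1.217 = 1.685292… → 1.685

1.685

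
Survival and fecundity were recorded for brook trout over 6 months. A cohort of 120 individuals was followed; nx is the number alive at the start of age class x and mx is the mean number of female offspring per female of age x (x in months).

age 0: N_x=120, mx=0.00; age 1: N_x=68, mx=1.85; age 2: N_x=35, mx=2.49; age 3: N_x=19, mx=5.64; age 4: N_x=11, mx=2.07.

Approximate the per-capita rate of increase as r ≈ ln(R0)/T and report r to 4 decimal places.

0.5051

lx = nx/n0 = nx/120: 1, 0.56667…, 0.29167…, 0.15833…, 0.09167…
R0 = Σ lx·mx = 0 + 1.04833… + 0.72625… + 0.893… + 0.18975… = 2.857333…
Σ x·lx·mx = 5.938833…; T = 5.938833…/2.857333… = 2.07845…
r ≈ ln(R0)/T = ln(2.857333…)/2.07845… = 0.50513… → 0.5051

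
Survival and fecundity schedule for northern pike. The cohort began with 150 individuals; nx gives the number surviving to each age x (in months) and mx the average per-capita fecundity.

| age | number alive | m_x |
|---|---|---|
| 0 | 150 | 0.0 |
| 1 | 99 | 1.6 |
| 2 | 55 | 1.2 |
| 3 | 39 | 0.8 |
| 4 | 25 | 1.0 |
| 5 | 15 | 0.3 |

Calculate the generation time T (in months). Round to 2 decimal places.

lx = nx/n0 = nx/150: 1, 0.66, 0.36667…, 0.26, 0.16667…, 0.1
lx·mx: 0, 1.056, 0.44…, 0.208, 0.166667…, 0.03 → R0 = 1.900667…
x·lx·mx: 0, 1.056, 0.88…, 0.624, 0.666667…, 0.15 → Σ = 3.376667…
T = 3.376667… / 1.900667… = 1.77657… → 1.78

1.78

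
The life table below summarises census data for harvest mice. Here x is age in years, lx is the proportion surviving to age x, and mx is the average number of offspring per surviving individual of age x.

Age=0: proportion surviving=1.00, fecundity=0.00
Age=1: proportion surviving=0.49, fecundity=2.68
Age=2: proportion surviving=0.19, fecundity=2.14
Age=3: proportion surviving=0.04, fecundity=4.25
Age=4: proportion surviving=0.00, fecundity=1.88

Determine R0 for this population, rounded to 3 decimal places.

lx·mx by age: 0, 1.3132, 0.4066, 0.17, 0
R0 = Σ lx·mx = 1.8898 → 1.890

1.890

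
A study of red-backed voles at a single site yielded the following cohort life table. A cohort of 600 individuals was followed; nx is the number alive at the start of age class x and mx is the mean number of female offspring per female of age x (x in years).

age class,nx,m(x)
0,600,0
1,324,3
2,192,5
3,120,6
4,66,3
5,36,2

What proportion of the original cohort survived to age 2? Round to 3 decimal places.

l_2 = n_2/n_0 = 192/600 = 0.32 → 0.320

0.320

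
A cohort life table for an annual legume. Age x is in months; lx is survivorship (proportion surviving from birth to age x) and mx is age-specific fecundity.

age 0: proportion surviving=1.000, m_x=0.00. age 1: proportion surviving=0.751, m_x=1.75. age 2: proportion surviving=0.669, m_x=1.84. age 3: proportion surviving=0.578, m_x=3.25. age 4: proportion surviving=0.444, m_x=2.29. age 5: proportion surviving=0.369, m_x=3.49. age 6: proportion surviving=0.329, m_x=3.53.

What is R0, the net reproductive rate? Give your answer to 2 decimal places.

lx·mx by age: 0, 1.31425, 1.23096, 1.8785, 1.01676, 1.28781, 1.16137
R0 = Σ lx·mx = 7.88965 → 7.89

7.89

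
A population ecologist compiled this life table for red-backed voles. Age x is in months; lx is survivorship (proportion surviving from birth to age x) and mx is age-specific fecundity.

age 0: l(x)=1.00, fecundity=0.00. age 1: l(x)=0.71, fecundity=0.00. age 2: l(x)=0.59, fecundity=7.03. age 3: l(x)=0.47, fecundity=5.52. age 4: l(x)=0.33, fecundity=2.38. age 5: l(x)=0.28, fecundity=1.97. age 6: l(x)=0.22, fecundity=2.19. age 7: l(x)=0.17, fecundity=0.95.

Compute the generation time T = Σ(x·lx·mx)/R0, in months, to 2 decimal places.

lx·mx: 0, 0, 4.1477, 2.5944, 0.7854, 0.5516, 0.4818, 0.1615 → R0 = 8.7224
x·lx·mx: 0, 0, 8.2954, 7.7832, 3.1416, 2.758, 2.8908, 1.1305 → Σ = 25.9995
T = 25.9995 / 8.7224 = 2.980774… → 2.98

2.98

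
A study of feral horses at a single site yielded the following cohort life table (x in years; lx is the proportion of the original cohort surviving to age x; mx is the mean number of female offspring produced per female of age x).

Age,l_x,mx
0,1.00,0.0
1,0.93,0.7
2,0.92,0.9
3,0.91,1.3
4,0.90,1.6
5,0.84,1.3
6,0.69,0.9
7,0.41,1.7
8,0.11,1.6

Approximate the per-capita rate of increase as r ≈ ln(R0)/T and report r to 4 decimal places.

0.4692

R0 = Σ lx·mx = 0 + 0.651 + 0.828 + 1.183 + 1.44 + 1.092 + 0.621 + 0.697 + 0.176 = 6.688
Σ x·lx·mx = 27.089; T = 27.089/6.688 = 4.05039…
r ≈ ln(R0)/T = ln(6.688)/4.05039… = 0.469169… → 0.4692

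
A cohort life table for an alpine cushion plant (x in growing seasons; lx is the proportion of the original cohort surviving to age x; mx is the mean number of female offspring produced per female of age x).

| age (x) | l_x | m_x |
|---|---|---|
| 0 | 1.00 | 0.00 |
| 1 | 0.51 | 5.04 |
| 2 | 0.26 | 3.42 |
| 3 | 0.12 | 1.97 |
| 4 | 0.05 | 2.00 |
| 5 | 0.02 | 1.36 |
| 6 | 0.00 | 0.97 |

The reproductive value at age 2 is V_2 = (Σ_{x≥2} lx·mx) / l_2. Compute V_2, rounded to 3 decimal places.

4.818

lx·mx for x ≥ 2: 0.8892, 0.2364, 0.1, 0.0272, 0 → sum = 1.2528
V_2 = 1.2528 / l_2 = 1.2528 / 0.26 = 4.818462… → 4.818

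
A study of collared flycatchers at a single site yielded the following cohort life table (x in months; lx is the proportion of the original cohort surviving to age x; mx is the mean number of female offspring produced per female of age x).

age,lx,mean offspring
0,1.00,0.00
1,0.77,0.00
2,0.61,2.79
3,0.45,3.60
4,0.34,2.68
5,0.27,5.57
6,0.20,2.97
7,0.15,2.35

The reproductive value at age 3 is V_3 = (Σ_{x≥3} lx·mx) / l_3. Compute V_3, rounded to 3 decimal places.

11.070

lx·mx for x ≥ 3: 1.62, 0.9112, 1.5039, 0.594, 0.3525 → sum = 4.9816
V_3 = 4.9816 / l_3 = 4.9816 / 0.45 = 11.070222… → 11.070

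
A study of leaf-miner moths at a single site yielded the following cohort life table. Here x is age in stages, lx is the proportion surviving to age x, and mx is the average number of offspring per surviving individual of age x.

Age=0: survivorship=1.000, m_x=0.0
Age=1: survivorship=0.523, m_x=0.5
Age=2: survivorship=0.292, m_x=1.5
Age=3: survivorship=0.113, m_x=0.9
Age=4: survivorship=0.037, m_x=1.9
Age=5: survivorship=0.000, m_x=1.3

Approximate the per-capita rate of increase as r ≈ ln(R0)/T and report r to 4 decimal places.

-0.0695

R0 = Σ lx·mx = 0 + 0.2615 + 0.438 + 0.1017 + 0.0703 + 0 = 0.8715
Σ x·lx·mx = 1.7238; T = 1.7238/0.8715 = 1.97797…
r ≈ ln(R0)/T = ln(0.8715)/1.97797… = -0.069536… → -0.0695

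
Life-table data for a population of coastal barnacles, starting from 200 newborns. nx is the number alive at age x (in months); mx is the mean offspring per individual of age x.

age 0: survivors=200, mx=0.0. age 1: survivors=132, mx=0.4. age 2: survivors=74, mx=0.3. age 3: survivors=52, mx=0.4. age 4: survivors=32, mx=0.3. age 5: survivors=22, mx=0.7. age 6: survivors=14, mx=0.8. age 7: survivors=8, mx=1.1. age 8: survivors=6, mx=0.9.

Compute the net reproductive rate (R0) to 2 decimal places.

0.73

lx = nx/n0 = nx/200: 1, 0.66, 0.37, 0.26, 0.16, 0.11, 0.07, 0.04, 0.03
lx·mx by age: 0, 0.264, 0.111, 0.104, 0.048, 0.077, 0.056, 0.044, 0.027
R0 = Σ lx·mx = 0.731 → 0.73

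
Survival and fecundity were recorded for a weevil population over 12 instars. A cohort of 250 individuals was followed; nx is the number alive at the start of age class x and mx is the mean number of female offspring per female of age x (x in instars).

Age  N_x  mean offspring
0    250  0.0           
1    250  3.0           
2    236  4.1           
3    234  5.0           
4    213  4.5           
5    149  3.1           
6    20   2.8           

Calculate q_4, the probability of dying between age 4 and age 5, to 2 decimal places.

0.30

lx = nx/n0 = nx/250: 1, 1, 0.944, 0.936, 0.852, 0.596, 0.08
q_4 = (l_4 − l_5) / l_4 = (0.852 − 0.596) / 0.852
     = 0.256 / 0.852 = 0.300469… → 0.30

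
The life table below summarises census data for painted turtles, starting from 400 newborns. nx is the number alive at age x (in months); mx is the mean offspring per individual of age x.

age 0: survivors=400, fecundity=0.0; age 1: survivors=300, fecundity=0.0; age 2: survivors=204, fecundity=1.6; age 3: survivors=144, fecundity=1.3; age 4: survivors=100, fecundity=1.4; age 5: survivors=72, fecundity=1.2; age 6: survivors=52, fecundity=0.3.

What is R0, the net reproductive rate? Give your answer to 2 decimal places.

1.89

lx = nx/n0 = nx/400: 1, 0.75, 0.51, 0.36, 0.25, 0.18, 0.13
lx·mx by age: 0, 0, 0.816, 0.468, 0.35, 0.216, 0.039
R0 = Σ lx·mx = 1.889 → 1.89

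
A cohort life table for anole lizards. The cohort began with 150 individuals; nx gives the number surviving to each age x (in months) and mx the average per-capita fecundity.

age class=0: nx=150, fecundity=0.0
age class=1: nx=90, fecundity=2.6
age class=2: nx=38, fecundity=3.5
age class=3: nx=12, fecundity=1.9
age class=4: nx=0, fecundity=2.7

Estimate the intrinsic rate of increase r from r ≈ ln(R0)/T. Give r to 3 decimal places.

lx = nx/n0 = nx/150: 1, 0.6, 0.25333…, 0.08, 0
R0 = Σ lx·mx = 0 + 1.56 + 0.88667… + 0.152 + 0 = 2.598667…
Σ x·lx·mx = 3.789333…; T = 3.789333…/2.598667… = 1.45818…
r ≈ ln(R0)/T = ln(2.598667…)/1.45818… = 0.65492… → 0.655

0.655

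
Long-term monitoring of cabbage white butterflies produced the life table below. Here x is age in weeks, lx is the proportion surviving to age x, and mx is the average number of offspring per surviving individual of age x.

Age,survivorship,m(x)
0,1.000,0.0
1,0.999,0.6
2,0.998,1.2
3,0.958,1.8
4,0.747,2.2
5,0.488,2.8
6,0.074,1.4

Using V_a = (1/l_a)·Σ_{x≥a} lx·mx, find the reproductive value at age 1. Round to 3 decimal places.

6.641

lx·mx for x ≥ 1: 0.5994, 1.1976, 1.7244, 1.6434, 1.3664, 0.1036 → sum = 6.6348
V_1 = 6.6348 / l_1 = 6.6348 / 0.999 = 6.641441… → 6.641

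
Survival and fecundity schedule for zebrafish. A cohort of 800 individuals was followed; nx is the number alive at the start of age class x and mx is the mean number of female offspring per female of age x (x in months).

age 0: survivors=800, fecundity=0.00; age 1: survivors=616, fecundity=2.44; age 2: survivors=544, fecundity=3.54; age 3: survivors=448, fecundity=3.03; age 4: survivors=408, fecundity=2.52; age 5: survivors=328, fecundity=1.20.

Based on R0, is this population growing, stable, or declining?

lx = nx/n0 = nx/800: 1, 0.77, 0.68, 0.56, 0.51, 0.41
R0 = Σ lx·mx = 0 + 1.8788 + 2.4072 + 1.6968 + 1.2852 + 0.492 = 7.76
R0 > 1, so the population is growing.

growing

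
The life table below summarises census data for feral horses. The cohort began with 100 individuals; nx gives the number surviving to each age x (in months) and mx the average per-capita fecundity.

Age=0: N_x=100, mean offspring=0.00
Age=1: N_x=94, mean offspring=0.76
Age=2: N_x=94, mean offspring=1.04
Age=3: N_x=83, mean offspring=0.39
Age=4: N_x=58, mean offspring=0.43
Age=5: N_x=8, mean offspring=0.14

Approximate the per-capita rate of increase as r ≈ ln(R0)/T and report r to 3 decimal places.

lx = nx/n0 = nx/100: 1, 0.94, 0.94, 0.83, 0.58, 0.08
R0 = Σ lx·mx = 0 + 0.7144 + 0.9776 + 0.3237 + 0.2494 + 0.0112 = 2.2763
Σ x·lx·mx = 4.6943; T = 4.6943/2.2763 = 2.06225…
r ≈ ln(R0)/T = ln(2.2763)/2.06225… = 0.39886… → 0.399

0.399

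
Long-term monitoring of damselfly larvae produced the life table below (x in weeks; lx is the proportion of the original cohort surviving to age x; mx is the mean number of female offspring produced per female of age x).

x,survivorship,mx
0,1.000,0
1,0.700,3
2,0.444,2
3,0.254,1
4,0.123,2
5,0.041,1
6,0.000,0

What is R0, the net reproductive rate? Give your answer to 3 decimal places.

3.529

lx·mx by age: 0, 2.1, 0.888, 0.254, 0.246, 0.041, 0
R0 = Σ lx·mx = 3.529 → 3.529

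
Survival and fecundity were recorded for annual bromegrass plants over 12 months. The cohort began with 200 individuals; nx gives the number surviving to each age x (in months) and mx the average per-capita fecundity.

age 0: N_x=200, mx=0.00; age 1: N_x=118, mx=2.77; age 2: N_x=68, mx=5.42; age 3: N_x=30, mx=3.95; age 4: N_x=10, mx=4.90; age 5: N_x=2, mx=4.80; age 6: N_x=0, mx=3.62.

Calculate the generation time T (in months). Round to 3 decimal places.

1.907

lx = nx/n0 = nx/200: 1, 0.59, 0.34, 0.15, 0.05, 0.01, 0
lx·mx: 0, 1.6343, 1.8428, 0.5925, 0.245, 0.048, 0 → R0 = 4.3626
x·lx·mx: 0, 1.6343, 3.6856, 1.7775, 0.98, 0.24, 0 → Σ = 8.3174
T = 8.3174 / 4.3626 = 1.906524… → 1.907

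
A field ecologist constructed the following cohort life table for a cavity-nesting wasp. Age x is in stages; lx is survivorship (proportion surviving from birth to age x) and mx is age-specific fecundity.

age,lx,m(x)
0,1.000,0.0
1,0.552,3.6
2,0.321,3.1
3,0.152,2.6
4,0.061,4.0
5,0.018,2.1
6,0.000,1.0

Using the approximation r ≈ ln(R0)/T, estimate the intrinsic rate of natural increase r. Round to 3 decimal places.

0.750

R0 = Σ lx·mx = 0 + 1.9872 + 0.9951 + 0.3952 + 0.244 + 0.0378 + 0 = 3.6593
Σ x·lx·mx = 6.328; T = 6.328/3.6593 = 1.72929…
r ≈ ln(R0)/T = ln(3.6593)/1.72929… = 0.75017… → 0.750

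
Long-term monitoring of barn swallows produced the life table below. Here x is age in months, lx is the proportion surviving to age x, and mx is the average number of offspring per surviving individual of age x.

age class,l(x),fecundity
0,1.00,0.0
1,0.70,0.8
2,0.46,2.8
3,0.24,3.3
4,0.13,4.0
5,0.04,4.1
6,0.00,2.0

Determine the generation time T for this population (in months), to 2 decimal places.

2.53

lx·mx: 0, 0.56, 1.288, 0.792, 0.52, 0.164, 0 → R0 = 3.324
x·lx·mx: 0, 0.56, 2.576, 2.376, 2.08, 0.82, 0 → Σ = 8.412
T = 8.412 / 3.324 = 2.530686… → 2.53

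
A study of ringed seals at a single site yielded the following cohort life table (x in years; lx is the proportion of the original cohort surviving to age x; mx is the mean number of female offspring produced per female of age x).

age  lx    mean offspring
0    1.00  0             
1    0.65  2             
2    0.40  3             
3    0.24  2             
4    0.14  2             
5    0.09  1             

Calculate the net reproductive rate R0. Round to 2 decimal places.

lx·mx by age: 0, 1.3, 1.2, 0.48, 0.28, 0.09
R0 = Σ lx·mx = 3.35 → 3.35

3.35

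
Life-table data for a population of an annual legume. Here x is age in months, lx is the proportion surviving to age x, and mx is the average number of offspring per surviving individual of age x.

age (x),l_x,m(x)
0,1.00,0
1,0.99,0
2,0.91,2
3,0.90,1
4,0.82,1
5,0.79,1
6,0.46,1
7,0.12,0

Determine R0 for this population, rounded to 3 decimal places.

lx·mx by age: 0, 0, 1.82, 0.9, 0.82, 0.79, 0.46, 0
R0 = Σ lx·mx = 4.79 → 4.790

4.790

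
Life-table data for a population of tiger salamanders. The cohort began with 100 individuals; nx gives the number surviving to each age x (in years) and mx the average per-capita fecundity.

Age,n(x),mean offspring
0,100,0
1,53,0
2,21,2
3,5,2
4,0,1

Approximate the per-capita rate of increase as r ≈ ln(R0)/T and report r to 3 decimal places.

lx = nx/n0 = nx/100: 1, 0.53, 0.21, 0.05, 0
R0 = Σ lx·mx = 0 + 0 + 0.42 + 0.1 + 0 = 0.52
Σ x·lx·mx = 1.14; T = 1.14/0.52 = 2.19231…
r ≈ ln(R0)/T = ln(0.52)/2.19231… = -0.29828… → -0.298

-0.298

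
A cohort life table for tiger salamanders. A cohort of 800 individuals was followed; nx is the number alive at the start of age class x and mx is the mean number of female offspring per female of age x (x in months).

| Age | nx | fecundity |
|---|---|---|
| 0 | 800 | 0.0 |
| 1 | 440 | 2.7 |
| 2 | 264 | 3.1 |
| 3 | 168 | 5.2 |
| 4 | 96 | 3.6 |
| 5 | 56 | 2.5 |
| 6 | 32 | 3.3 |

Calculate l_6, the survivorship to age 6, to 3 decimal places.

0.040

l_6 = n_6/n_0 = 32/800 = 0.04 → 0.040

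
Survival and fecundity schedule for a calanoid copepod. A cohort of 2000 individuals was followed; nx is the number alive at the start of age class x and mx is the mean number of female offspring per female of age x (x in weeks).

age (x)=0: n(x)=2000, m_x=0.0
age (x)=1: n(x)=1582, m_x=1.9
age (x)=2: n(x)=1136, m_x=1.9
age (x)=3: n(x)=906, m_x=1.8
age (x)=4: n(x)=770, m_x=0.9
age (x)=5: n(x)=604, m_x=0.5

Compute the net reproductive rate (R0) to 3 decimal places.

lx = nx/n0 = nx/2000: 1, 0.791, 0.568, 0.453, 0.385, 0.302
lx·mx by age: 0, 1.5029, 1.0792, 0.8154, 0.3465, 0.151
R0 = Σ lx·mx = 3.895 → 3.895

3.895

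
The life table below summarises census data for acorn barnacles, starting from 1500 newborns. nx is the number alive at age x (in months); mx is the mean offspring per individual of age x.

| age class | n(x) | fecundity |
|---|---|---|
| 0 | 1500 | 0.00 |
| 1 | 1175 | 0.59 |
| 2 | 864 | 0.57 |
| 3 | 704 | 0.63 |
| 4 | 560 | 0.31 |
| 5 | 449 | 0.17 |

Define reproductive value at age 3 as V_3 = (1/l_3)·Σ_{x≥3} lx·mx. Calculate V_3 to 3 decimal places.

lx = nx/n0 = nx/1500: 1, 0.78333…, 0.576, 0.46933…, 0.37333…, 0.29933…
lx·mx for x ≥ 3: 0.29568…, 0.115733…, 0.050887… → sum = 0.4623…
V_3 = 0.4623… / l_3 = 0.4623… / 0.469333… = 0.985014… → 0.985

0.985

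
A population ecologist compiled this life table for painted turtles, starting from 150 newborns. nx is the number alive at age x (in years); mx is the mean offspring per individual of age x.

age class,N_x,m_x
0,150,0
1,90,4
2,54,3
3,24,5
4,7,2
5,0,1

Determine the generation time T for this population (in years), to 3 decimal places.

1.677

lx = nx/n0 = nx/150: 1, 0.6, 0.36, 0.16, 0.04667…, 0
lx·mx: 0, 2.4, 1.08, 0.8, 0.093333…, 0 → R0 = 4.373333…
x·lx·mx: 0, 2.4, 2.16, 2.4, 0.373333…, 0 → Σ = 7.333333…
T = 7.333333… / 4.373333… = 1.676829… → 1.677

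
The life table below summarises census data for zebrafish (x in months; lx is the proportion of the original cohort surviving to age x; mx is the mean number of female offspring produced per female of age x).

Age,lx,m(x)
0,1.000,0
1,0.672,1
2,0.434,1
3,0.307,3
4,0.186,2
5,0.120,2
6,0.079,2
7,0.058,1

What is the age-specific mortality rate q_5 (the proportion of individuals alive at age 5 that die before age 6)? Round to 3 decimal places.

0.342

q_5 = (l_5 − l_6) / l_5 = (0.12 − 0.079) / 0.12
     = 0.041 / 0.12 = 0.341667… → 0.342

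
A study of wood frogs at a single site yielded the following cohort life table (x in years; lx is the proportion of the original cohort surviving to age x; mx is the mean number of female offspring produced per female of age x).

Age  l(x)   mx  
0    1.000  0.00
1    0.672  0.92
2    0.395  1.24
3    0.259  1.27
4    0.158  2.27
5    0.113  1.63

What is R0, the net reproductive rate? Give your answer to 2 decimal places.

lx·mx by age: 0, 0.61824, 0.4898, 0.32893, 0.35866, 0.18419
R0 = Σ lx·mx = 1.97982 → 1.98

1.98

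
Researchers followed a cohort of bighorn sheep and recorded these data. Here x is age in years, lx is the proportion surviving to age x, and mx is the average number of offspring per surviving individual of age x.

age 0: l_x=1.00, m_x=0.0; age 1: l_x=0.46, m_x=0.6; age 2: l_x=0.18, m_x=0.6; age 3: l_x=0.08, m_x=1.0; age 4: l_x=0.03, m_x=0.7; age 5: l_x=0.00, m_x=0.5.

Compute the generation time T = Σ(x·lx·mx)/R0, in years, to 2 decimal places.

1.68

lx·mx: 0, 0.276, 0.108, 0.08, 0.021, 0 → R0 = 0.485
x·lx·mx: 0, 0.276, 0.216, 0.24, 0.084, 0 → Σ = 0.816
T = 0.816 / 0.485 = 1.682474… → 1.68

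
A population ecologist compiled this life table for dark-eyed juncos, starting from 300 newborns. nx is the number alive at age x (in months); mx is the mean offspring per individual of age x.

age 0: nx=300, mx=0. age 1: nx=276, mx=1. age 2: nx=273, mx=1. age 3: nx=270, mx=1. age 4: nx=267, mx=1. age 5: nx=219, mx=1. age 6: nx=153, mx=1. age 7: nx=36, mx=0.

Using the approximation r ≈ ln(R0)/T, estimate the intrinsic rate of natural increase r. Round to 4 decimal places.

lx = nx/n0 = nx/300: 1, 0.92, 0.91, 0.9, 0.89, 0.73, 0.51, 0.12
R0 = Σ lx·mx = 0 + 0.92 + 0.91 + 0.9 + 0.89 + 0.73 + 0.51 + 0 = 4.86
Σ x·lx·mx = 15.71; T = 15.71/4.86 = 3.23251…
r ≈ ln(R0)/T = ln(4.86)/3.23251… = 0.489105… → 0.4891

0.4891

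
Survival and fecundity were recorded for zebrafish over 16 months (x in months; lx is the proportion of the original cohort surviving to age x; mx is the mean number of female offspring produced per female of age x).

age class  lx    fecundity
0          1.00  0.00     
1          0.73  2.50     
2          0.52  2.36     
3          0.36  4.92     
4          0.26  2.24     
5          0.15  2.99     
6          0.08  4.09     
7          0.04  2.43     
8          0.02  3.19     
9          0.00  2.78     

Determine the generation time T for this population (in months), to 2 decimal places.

lx·mx: 0, 1.825, 1.2272, 1.7712, 0.5824, 0.4485, 0.3272, 0.0972, 0.0638, 0 → R0 = 6.3425
x·lx·mx: 0, 1.825, 2.4544, 5.3136, 2.3296, 2.2425, 1.9632, 0.6804, 0.5104, 0 → Σ = 17.3191
T = 17.3191 / 6.3425 = 2.730642… → 2.73

2.73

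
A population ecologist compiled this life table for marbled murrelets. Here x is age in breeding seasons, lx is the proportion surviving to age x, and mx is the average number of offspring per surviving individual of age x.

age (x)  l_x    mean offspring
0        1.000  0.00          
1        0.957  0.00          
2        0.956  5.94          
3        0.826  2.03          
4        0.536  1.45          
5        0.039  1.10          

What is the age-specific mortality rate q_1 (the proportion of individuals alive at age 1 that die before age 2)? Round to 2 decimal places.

q_1 = (l_1 − l_2) / l_1 = (0.957 − 0.956) / 0.957
     = 0.001 / 0.957 = 0.001045… → 0.00

0.00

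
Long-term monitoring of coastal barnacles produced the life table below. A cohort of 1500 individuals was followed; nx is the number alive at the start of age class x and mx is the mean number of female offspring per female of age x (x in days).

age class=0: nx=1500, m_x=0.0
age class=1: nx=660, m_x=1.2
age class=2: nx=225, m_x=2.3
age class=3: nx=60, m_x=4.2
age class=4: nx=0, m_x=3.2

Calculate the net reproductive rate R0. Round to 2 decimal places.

1.04

lx = nx/n0 = nx/1500: 1, 0.44, 0.15, 0.04, 0
lx·mx by age: 0, 0.528, 0.345, 0.168, 0
R0 = Σ lx·mx = 1.041 → 1.04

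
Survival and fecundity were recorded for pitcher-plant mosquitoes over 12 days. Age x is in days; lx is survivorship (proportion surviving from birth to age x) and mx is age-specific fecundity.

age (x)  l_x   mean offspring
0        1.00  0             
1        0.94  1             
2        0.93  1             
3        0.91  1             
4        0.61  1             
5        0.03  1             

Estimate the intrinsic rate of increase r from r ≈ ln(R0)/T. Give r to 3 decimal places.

R0 = Σ lx·mx = 0 + 0.94 + 0.93 + 0.91 + 0.61 + 0.03 = 3.42
Σ x·lx·mx = 8.12; T = 8.12/3.42 = 2.37427…
r ≈ ln(R0)/T = ln(3.42)/2.37427… = 0.5179… → 0.518

0.518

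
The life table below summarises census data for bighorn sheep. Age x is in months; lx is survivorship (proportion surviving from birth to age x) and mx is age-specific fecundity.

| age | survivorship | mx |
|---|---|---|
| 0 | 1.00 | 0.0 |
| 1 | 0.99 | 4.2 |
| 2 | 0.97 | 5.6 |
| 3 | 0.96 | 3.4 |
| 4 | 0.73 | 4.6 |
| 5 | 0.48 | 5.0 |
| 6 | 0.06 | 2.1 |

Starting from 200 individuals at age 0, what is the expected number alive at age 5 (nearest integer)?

96

Expected survivors = N0 · l_5 = 200 × 0.48 = 96 → 96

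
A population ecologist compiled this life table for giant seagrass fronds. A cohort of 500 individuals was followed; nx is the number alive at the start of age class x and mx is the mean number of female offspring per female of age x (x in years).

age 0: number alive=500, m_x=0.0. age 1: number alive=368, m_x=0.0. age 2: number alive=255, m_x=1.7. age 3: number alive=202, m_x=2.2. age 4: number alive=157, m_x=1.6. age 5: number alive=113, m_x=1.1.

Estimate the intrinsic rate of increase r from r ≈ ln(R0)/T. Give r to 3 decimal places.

lx = nx/n0 = nx/500: 1, 0.736, 0.51, 0.404, 0.314, 0.226
R0 = Σ lx·mx = 0 + 0 + 0.867 + 0.8888 + 0.5024 + 0.2486 = 2.5068
Σ x·lx·mx = 7.653; T = 7.653/2.5068 = 3.0529…
r ≈ ln(R0)/T = ln(2.5068)/3.0529… = 0.30103… → 0.301

0.301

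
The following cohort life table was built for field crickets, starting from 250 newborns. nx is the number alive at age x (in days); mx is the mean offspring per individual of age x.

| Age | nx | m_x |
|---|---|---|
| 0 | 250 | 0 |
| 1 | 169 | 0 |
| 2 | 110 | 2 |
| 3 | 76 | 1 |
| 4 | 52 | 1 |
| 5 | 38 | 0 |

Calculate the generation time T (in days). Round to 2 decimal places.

2.52

lx = nx/n0 = nx/250: 1, 0.676, 0.44, 0.304, 0.208, 0.152
lx·mx: 0, 0, 0.88, 0.304, 0.208, 0 → R0 = 1.392
x·lx·mx: 0, 0, 1.76, 0.912, 0.832, 0 → Σ = 3.504
T = 3.504 / 1.392 = 2.517241… → 2.52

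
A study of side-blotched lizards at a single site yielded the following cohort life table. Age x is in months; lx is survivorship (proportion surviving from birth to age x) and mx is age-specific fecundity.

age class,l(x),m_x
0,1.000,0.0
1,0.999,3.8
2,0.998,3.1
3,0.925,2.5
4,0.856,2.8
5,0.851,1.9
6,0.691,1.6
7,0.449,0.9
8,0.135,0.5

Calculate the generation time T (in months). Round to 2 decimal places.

lx·mx: 0, 3.7962, 3.0938, 2.3125, 2.3968, 1.6169, 1.1056, 0.4041, 0.0675 → R0 = 14.7934
x·lx·mx: 0, 3.7962, 6.1876, 6.9375, 9.5872, 8.0845, 6.6336, 2.8287, 0.54 → Σ = 44.5953
T = 44.5953 / 14.7934 = 3.01454… → 3.01

3.01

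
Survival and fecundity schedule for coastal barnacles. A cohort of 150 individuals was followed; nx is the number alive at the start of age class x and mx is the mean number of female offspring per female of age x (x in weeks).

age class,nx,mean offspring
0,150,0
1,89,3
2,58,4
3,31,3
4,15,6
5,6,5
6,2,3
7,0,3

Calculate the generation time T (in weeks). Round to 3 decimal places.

2.167

lx = nx/n0 = nx/150: 1, 0.59333…, 0.38667…, 0.20667…, 0.1, 0.04, 0.01333…, 0
lx·mx: 0, 1.78…, 1.546667…, 0.62…, 0.6, 0.2, 0.04…, 0 → R0 = 4.786667…
x·lx·mx: 0, 1.78…, 3.093333…, 1.86…, 2.4, 1, 0.24…, 0 → Σ = 10.373333…
T = 10.373333… / 4.786667… = 2.167131… → 2.167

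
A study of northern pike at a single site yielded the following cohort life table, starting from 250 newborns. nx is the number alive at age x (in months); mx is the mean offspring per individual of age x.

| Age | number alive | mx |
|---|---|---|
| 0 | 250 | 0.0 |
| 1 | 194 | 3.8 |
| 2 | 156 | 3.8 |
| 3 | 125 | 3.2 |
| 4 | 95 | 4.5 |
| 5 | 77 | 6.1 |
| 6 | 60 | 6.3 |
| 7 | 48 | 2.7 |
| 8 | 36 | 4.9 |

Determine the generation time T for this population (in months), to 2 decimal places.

3.55

lx = nx/n0 = nx/250: 1, 0.776, 0.624, 0.5, 0.38, 0.308, 0.24, 0.192, 0.144
lx·mx: 0, 2.9488, 2.3712, 1.6, 1.71, 1.8788, 1.512, 0.5184, 0.7056 → R0 = 13.2448
x·lx·mx: 0, 2.9488, 4.7424, 4.8, 6.84, 9.394, 9.072, 3.6288, 5.6448 → Σ = 47.0708
T = 47.0708 / 13.2448 = 3.553908… → 3.55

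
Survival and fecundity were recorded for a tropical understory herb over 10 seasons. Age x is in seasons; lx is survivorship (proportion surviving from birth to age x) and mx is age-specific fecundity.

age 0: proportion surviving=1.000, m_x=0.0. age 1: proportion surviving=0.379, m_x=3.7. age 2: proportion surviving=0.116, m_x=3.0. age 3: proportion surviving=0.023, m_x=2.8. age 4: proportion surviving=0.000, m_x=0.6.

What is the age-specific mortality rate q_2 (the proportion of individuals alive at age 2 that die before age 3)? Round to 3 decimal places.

q_2 = (l_2 − l_3) / l_2 = (0.116 − 0.023) / 0.116
     = 0.093 / 0.116 = 0.801724… → 0.802

0.802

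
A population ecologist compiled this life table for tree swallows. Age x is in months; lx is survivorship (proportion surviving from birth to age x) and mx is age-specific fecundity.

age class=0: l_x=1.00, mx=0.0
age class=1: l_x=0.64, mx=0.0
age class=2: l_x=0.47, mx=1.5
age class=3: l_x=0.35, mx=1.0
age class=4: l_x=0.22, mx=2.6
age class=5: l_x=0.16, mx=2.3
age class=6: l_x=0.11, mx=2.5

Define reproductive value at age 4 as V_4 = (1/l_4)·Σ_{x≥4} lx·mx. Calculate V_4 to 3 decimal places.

5.523

lx·mx for x ≥ 4: 0.572, 0.368, 0.275 → sum = 1.215
V_4 = 1.215 / l_4 = 1.215 / 0.22 = 5.522727… → 5.523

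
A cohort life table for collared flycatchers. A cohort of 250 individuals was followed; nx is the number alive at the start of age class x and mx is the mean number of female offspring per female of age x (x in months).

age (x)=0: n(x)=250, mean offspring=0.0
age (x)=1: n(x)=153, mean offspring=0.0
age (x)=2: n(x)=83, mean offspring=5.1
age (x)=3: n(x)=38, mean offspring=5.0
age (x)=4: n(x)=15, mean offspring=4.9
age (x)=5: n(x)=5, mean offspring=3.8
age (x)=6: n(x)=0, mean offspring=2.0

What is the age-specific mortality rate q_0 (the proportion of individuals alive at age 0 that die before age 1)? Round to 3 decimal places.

lx = nx/n0 = nx/250: 1, 0.612, 0.332, 0.152, 0.06, 0.02, 0
q_0 = (l_0 − l_1) / l_0 = (1 − 0.612) / 1
     = 0.388 / 1 = 0.388 → 0.388

0.388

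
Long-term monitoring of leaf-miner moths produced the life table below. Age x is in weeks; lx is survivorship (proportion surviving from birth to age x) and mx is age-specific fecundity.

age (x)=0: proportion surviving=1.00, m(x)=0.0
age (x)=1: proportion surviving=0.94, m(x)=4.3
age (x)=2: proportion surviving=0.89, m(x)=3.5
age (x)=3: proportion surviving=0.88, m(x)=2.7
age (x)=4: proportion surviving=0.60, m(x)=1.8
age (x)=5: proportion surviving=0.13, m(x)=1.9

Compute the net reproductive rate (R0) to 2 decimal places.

10.86

lx·mx by age: 0, 4.042, 3.115, 2.376, 1.08, 0.247
R0 = Σ lx·mx = 10.86 → 10.86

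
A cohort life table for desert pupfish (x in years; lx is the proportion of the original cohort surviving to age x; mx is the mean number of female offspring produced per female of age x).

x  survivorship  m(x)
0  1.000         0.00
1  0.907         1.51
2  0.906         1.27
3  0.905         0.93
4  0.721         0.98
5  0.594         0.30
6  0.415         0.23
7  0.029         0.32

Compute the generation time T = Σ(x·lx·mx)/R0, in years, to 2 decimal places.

lx·mx: 0, 1.36957, 1.15062, 0.84165, 0.70658, 0.1782, 0.09545, 0.00928 → R0 = 4.35135
x·lx·mx: 0, 1.36957, 2.30124, 2.52495, 2.82632, 0.891, 0.5727, 0.06496 → Σ = 10.55074
T = 10.55074 / 4.35135 = 2.424705… → 2.42

2.42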